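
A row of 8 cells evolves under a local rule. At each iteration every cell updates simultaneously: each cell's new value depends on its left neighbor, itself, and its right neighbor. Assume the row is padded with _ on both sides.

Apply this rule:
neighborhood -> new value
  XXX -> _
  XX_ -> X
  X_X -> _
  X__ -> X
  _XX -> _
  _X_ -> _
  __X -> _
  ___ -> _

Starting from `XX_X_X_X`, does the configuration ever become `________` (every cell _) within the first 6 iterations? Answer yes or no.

no

_X______
__X_____
___X____
____X___
_____X__
______X_
iteration 6 is ______X_, still not uniform _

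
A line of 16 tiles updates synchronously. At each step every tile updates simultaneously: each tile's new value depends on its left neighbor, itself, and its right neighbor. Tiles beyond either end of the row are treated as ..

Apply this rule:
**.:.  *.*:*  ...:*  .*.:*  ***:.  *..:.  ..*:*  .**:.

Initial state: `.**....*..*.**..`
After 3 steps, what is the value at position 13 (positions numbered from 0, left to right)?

*...****.***...*
*.**....*....***
**...****.***...
position 13 holds .

.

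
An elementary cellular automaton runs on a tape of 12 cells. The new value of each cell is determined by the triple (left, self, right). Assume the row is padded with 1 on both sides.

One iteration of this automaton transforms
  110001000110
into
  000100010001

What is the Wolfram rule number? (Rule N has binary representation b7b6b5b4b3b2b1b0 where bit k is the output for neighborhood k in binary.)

33

position 0: 111 → 0  (bit 7 = 0)
position 1: 110 → 0  (bit 6 = 0)
position 11: 101 → 1  (bit 5 = 1)
position 2: 100 → 0  (bit 4 = 0)
position 9: 011 → 0  (bit 3 = 0)
position 5: 010 → 0  (bit 2 = 0)
position 4: 001 → 0  (bit 1 = 0)
position 3: 000 → 1  (bit 0 = 1)
bits b7..b0 = 00100001 = 33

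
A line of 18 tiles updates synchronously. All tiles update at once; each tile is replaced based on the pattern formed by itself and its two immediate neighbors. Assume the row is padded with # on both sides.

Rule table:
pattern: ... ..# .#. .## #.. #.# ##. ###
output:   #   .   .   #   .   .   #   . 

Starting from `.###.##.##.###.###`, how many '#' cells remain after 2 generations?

generation 1: .#.#.##.##.#.#.#..
generation 2: .....##.##........
count of #: 4

4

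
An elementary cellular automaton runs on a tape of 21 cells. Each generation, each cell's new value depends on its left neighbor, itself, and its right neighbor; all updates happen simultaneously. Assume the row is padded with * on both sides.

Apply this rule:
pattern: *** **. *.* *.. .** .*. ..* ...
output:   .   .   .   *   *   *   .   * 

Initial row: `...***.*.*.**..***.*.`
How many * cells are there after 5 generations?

**.*...*.*.*.*.*...*.
...***.*.*.*.*.***.*.
**.*...*.*.*.*.*...*.  (repeats generation 1; period 2)
generation 5: **.*...*.*.*.*.*...*.
count of *: 9

9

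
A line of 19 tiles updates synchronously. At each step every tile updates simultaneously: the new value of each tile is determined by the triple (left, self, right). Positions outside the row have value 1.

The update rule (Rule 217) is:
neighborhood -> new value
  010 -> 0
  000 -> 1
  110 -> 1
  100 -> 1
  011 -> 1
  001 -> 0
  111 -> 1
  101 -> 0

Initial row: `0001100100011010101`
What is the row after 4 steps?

step 1: 1101110011011000001
step 2: 1101111011011111101
step 3: 1101111011011111101  (fixed point — unchanged through step 4)

1101111011011111101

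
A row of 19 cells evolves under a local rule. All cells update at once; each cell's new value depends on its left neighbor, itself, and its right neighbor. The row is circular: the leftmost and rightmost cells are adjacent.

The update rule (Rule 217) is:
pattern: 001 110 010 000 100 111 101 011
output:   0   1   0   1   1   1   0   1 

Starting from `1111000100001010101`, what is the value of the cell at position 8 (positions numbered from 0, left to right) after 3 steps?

1

1111110011100000001
1111111011111111101
1111111011111111101
position 8 holds 1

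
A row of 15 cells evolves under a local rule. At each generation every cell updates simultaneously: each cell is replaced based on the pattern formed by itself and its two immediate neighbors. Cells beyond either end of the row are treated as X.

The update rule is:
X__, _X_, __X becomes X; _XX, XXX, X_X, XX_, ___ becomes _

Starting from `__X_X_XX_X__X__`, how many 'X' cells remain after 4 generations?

XXX_X____XXXXXX
____XX__X______
X__X__XXXX____X
_XXXXX____X__X_
count of X: 7

7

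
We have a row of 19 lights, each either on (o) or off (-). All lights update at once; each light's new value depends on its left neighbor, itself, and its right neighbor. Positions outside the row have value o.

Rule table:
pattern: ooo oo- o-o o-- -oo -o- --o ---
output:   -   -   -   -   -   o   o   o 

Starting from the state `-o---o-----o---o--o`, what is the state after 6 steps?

-o-----------------

step 1: -o-ooo-ooooo-ooo-o-
step 2: -o---------------o-
step 3: -o-ooooooooooooooo-
step 4: -o-----------------
step 5: -o-oooooooooooooooo
step 6: -o-----------------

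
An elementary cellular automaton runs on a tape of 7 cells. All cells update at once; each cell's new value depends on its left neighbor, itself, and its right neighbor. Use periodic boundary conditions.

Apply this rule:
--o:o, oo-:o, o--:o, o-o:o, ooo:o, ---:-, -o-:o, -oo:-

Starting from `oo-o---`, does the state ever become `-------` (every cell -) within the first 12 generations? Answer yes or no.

no

generation 1: -oooo-o
generation 2: o-ooooo
generation 3: oo-oooo
generation 4: ooo-ooo
generation 5: oooo-oo
generation 6: ooooo-o
generation 7: oooooo-
generation 8: -oooooo
generation 9: o-ooooo  (repeats generation 2; period 7)
generation 12: oooo-oo
generation 12 is oooo-oo, still not uniform -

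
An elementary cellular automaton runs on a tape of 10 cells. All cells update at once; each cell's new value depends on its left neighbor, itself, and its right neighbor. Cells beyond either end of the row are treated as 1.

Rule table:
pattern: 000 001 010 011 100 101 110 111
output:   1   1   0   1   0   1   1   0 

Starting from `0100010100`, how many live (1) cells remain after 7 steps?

7

step 1: 1001101001
step 2: 1011110011
step 3: 1110010110
step 4: 0010101111
step 5: 0101011000
step 6: 1010111011
step 7: 1101101110
count of 1: 7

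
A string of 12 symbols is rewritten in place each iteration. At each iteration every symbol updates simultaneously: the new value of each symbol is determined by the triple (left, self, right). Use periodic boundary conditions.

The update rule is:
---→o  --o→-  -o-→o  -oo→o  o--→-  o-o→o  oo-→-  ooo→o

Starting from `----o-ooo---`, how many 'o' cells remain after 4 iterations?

8

ooo-oooo--oo
oo-oooo---oo
o-oooo--o-oo
-oooo---oooo
count of o: 8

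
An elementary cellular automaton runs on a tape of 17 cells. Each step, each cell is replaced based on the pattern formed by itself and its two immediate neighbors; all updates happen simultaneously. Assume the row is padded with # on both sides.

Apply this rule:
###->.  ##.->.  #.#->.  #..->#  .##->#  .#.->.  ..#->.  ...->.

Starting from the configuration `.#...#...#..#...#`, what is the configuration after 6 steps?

..#...#...#..#..#
#..#...#...#..#.#
.#..#...#...#...#
..#..#...#...#..#
#..#..#...#...#.#
.#..#..#...#....#

.#..#..#...#....#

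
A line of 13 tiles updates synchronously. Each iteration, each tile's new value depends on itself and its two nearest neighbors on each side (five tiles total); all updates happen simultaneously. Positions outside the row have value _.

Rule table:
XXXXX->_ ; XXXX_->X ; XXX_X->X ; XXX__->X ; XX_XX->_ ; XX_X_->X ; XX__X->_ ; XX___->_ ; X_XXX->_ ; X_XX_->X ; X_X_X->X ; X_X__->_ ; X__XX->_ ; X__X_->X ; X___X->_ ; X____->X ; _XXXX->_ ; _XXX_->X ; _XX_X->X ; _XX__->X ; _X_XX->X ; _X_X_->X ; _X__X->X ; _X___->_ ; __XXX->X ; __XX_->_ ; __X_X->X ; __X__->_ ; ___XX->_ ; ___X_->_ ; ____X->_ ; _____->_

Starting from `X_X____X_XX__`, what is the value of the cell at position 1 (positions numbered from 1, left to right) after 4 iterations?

XX__X__XXXX_X
_X_X_X_X_XXX_
_XXXXXXXX_XX_
_X_____XX_XX_
position 1 holds _

_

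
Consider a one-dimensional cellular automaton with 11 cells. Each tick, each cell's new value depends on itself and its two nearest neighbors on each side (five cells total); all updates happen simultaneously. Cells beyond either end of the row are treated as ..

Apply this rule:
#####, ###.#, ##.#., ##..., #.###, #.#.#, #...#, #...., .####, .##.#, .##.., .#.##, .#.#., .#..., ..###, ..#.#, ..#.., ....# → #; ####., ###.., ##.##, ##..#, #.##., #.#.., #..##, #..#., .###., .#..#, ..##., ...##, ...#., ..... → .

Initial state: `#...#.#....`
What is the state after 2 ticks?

#.#..#..###

###.##.##..
#.#..#..###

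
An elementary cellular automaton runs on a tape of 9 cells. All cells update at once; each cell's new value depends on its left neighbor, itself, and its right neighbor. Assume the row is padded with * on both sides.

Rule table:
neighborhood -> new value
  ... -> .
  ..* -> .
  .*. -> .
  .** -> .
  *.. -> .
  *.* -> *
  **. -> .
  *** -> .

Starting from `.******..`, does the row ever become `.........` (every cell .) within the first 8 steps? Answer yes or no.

step 1: *........
step 2: .........
all cells are . at step 2

yes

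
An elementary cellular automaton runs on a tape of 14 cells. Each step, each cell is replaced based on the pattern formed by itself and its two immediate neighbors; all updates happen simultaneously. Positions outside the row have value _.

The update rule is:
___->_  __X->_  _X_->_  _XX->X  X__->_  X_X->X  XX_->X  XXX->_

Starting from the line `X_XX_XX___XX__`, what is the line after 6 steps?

step 1: _XXXXXX___XX__
step 2: _X____X___XX__
step 3: __________XX__
step 4: __________XX__  (fixed point — unchanged through step 6)

__________XX__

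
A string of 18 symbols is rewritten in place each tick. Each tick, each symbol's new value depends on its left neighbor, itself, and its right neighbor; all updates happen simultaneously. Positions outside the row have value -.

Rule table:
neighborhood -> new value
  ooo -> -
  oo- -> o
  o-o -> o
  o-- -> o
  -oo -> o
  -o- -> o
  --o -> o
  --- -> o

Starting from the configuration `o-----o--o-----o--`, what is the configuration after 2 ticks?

tick 1: oooooooooooooooooo
tick 2: o----------------o

o----------------o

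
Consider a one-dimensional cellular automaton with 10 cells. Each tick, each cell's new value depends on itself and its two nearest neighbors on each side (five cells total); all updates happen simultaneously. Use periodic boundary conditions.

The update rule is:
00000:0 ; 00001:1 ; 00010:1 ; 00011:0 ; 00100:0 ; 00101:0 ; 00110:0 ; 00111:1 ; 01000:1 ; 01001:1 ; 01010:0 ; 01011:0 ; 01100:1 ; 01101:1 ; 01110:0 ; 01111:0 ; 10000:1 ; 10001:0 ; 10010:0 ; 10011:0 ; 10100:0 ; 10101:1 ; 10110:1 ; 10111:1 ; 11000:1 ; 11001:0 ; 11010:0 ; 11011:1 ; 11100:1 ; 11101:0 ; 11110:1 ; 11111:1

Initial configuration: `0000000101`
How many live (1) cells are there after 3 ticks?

tick 1: 1100011000
tick 2: 0110001100
tick 3: 0011000110
count of 1: 4

4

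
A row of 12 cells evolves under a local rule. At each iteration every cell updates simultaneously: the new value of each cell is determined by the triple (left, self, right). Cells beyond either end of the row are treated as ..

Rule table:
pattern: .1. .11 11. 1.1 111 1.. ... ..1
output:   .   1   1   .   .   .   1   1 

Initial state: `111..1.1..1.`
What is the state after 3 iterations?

1.1.1....1..
......111..1
1111111.1.1.

1111111.1.1.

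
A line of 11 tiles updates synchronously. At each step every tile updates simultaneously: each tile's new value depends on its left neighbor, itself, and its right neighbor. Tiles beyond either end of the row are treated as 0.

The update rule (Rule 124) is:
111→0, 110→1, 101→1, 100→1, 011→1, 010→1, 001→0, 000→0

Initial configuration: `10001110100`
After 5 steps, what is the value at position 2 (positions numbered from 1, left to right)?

step 1: 11001011110
step 2: 11101110011
step 3: 10111011011
step 4: 11101111111
step 5: 10111000001
position 2 holds 0

0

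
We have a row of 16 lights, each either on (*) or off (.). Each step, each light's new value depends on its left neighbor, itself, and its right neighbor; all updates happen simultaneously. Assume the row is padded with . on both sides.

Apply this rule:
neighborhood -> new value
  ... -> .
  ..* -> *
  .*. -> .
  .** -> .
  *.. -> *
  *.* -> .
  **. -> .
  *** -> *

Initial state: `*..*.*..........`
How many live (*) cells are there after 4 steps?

.**...*.........
*..*.*.*........
.**.....*.......
*..*...*.*......
count of *: 4

4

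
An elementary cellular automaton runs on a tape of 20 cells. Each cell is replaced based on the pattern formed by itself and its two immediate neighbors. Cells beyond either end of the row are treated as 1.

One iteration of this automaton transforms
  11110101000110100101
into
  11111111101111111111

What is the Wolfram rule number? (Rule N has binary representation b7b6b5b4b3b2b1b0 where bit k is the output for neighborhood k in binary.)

254

position 0: 111 → 1  (bit 7 = 1)
position 3: 110 → 1  (bit 6 = 1)
position 4: 101 → 1  (bit 5 = 1)
position 8: 100 → 1  (bit 4 = 1)
position 11: 011 → 1  (bit 3 = 1)
position 5: 010 → 1  (bit 2 = 1)
position 10: 001 → 1  (bit 1 = 1)
position 9: 000 → 0  (bit 0 = 0)
bits b7..b0 = 11111110 = 254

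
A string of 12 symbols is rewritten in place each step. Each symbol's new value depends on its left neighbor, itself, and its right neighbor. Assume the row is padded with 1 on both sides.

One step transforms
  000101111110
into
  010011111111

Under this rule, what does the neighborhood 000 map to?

At position 1 the neighborhood is 000; the next row has 1 there.

1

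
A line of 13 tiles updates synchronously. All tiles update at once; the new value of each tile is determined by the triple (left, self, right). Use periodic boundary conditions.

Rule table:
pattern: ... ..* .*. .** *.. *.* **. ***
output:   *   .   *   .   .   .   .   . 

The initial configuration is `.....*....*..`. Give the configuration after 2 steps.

.....*....*..

****.*.**.*.*
.....*....*..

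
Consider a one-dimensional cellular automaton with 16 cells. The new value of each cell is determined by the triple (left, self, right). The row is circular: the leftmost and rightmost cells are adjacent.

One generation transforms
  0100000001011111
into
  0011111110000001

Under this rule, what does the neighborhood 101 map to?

0

At position 0 the neighborhood is 101; the next row has 0 there.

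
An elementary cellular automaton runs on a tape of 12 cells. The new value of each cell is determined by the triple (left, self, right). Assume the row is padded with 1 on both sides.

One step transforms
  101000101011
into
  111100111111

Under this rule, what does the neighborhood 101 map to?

At position 1 the neighborhood is 101; the next row has 1 there.

1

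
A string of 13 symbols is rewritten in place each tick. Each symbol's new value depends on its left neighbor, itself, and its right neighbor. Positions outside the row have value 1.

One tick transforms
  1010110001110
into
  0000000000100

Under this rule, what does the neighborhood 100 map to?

At position 6 the neighborhood is 100; the next row has 0 there.

0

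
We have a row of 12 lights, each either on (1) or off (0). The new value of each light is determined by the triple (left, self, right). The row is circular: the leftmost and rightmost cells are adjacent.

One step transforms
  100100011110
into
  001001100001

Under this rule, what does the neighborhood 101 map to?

At position 11 the neighborhood is 101; the next row has 1 there.

1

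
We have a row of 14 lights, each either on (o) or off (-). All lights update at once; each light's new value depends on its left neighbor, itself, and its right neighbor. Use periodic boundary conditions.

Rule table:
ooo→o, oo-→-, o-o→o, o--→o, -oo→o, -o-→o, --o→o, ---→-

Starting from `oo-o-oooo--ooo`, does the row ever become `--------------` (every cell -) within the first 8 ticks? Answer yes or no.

no

o-oooooo-ooooo
-oooooo-oooooo
oooooo-oooooo-
ooooo-oooooo-o
oooo-oooooo-oo
ooo-oooooo-ooo
oo-oooooo-oooo
o-oooooo-ooooo
tick 8 is o-oooooo-ooooo, still not uniform -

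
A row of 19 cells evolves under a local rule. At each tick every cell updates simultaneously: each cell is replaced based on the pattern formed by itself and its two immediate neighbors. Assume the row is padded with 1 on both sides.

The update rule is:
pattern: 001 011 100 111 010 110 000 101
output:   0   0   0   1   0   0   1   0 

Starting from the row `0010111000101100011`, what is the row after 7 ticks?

0000000000011000000

0000010010000001001
0111000000111100000
0010011110011001110
0000001100000000100
0111100001111110000
0011001100111100110
0000000000011000000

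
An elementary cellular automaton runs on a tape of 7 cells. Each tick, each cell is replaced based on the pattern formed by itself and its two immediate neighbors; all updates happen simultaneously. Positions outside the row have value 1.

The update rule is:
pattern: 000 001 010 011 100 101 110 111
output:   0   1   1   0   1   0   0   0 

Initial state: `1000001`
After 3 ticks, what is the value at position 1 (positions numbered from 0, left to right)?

0

0100010
0110110
0000000
position 1 holds 0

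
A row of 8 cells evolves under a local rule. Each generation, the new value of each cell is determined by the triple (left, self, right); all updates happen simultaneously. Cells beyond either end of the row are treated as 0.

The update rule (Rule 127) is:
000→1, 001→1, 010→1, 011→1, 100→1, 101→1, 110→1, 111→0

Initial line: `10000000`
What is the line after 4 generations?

10000001

11111111
10000001
11111111  (repeats generation 1; period 2)
generation 4: 10000001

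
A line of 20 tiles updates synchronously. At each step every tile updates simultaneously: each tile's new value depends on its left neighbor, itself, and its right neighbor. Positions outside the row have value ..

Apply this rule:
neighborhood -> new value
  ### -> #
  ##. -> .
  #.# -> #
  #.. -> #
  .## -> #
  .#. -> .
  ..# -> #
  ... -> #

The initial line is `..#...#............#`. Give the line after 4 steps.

##.###.############.
#.###.############.#
.###.############.#.
###.############.#.#

###.############.#.#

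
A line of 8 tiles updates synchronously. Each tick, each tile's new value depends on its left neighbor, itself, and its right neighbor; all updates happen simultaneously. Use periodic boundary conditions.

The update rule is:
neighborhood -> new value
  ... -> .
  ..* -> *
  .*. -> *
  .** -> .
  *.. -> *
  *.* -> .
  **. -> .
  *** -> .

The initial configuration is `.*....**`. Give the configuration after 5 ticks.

.**..*..
*..****.
***.....
...*...*
*.***.**

*.***.**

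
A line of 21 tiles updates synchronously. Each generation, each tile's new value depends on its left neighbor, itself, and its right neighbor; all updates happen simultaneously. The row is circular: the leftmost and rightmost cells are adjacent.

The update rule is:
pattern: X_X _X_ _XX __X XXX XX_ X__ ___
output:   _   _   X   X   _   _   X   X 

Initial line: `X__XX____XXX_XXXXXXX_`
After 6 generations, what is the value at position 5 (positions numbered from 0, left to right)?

_XXX_XXXXX___X_______
XX___X____XXX_XXXXXXX
__XXX_XXXXX___X______
XXX___X____XXX_XXXXXX
___XXX_XXXXX___X_____
XXXX___X____XXX_XXXXX
position 5 holds _

_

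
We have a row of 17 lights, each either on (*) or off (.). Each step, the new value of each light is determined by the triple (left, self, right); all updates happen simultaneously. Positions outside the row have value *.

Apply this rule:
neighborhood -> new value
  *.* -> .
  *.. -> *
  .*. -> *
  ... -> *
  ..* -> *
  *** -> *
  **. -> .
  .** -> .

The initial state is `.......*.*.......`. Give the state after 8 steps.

*...*...*...*...*

********.********
*******...*******
******.***.******
*****...*...*****
****.*******.****
***...*****...***
**.***.***.***.**
*...*...*...*...*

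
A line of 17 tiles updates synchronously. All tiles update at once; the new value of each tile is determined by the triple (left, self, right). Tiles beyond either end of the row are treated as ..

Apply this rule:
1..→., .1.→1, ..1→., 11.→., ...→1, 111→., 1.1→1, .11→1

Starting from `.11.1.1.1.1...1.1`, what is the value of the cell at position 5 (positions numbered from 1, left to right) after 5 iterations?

iteration 1: .1.11111111.1.111
iteration 2: .111.......1111..
iteration 3: .1...11111.1....1
iteration 4: .1.1.1....11.11.1
iteration 5: .11111.11.1.11.11
position 5 holds 1

1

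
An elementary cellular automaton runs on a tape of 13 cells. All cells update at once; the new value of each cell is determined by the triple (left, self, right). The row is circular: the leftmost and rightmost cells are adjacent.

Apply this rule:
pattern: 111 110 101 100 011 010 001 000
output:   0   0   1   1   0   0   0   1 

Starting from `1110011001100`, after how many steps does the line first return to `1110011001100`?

0001000100010
1100110011001
0010001000100
1001100110011
0100010001000
0011001100111
1000100010000
0110011001110
0001000100001
1100110011100
0010001000010
1001100111001
0100010000100
0011001110011
1000100001000
0110011100110
0001000010001
1100111001100
0010000100010
1001110011001
0100001000100
0011100110011
1000010001000
0111001100110
0000100010001
1110011001100

26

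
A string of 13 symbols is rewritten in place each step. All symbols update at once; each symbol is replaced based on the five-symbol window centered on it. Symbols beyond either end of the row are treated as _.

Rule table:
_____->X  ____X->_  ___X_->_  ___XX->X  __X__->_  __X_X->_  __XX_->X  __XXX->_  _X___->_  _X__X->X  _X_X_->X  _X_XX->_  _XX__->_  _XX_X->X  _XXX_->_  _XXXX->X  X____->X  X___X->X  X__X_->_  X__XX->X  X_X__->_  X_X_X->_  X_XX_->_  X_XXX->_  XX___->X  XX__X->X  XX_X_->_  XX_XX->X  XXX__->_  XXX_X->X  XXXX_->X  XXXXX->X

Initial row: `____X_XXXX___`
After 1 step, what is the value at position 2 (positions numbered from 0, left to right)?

_

XX_____XX_XXX
position 2 holds _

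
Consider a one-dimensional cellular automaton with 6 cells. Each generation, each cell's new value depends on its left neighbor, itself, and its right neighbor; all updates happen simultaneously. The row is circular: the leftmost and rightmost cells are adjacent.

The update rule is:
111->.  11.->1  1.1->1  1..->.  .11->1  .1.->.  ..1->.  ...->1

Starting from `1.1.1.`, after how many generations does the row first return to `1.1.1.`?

2

.1.1.1
1.1.1.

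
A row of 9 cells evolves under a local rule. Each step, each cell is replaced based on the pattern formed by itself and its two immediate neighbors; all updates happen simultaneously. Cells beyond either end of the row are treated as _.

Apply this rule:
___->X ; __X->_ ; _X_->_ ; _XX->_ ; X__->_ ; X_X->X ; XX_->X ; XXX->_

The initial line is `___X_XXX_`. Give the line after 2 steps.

_X_______

XX__X__X_
_X_______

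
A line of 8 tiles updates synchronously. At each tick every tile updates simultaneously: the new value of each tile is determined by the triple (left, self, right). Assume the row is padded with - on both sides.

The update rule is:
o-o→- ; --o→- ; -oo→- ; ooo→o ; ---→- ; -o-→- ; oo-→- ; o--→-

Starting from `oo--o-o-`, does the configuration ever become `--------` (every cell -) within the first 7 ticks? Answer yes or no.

yes

--------
all cells are - at tick 1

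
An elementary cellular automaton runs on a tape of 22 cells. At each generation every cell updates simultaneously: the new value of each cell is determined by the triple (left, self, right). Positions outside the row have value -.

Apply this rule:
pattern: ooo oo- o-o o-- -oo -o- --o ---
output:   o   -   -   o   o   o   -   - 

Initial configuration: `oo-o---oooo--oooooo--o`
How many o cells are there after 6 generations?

o--oo--ooo-o-ooooo-o-o
oo-o-o-oo--o-oooo--o-o
o--o-o-o-o-o-ooo-o-o-o
oo-o-o-o-o-o-oo--o-o-o
o--o-o-o-o-o-o-o-o-o-o
oo-o-o-o-o-o-o-o-o-o-o
count of o: 12

12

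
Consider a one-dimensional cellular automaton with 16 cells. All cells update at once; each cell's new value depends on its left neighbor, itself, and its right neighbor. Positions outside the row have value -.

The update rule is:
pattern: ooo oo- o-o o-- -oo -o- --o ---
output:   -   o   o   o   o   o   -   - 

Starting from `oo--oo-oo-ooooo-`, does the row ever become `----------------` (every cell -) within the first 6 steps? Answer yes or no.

no

ooo-ooooooo---oo
o-ooo-----oo--oo
ooo-oo----ooo-oo
o-ooooo---o-oooo
ooo---oo--ooo--o
o-oo--ooo-o-oo-o
step 6 is o-oo--ooo-o-oo-o, still not uniform -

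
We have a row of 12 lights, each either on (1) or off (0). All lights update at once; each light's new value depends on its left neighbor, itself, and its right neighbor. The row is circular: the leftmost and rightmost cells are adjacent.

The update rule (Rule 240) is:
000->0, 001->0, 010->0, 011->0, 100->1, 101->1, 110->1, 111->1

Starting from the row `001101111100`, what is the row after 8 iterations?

011111000011

000110111110
000011011111
100001101111
110000110111
111000011011
111100001101
111110000110
011111000011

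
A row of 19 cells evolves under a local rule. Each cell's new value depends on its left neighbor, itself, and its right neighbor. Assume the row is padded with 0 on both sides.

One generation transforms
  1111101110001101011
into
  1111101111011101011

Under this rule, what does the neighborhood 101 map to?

At position 5 the neighborhood is 101; the next row has 0 there.

0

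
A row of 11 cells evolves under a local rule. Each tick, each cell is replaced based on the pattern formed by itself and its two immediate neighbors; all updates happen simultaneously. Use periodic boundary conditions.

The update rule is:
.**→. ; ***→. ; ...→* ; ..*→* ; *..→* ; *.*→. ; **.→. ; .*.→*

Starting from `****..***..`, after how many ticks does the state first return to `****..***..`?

2

tick 1: ....**...**
tick 2: ****..***..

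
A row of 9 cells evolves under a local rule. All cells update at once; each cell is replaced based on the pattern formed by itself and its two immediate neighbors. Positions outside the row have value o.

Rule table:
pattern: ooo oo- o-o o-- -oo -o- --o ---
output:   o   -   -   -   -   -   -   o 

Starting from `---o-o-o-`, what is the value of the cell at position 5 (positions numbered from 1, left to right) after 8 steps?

step 1: -o-------
step 2: ---ooooo-
step 3: -o--ooo--
step 4: -----o---
step 5: -ooo---o-
step 6: --o--o---
step 7: -------o-
step 8: -ooooo---
position 5 holds o

o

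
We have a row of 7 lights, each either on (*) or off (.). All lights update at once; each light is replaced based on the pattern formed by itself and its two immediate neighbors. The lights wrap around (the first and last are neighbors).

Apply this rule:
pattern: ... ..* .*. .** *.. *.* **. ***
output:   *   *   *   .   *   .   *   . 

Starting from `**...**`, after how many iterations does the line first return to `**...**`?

7

.****..
*...***
****...
...****
***...*
..****.
**...**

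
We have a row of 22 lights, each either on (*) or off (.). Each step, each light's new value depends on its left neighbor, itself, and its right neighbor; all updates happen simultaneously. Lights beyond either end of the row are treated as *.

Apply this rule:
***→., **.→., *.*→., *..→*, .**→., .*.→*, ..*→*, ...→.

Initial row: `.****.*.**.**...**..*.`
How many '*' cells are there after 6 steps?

......*......*.*..***.
*....***....**.***....
.*..*...*..*......*..*
.*****.******....****.
.............*..*.....
*...........******...*
count of *: 8

8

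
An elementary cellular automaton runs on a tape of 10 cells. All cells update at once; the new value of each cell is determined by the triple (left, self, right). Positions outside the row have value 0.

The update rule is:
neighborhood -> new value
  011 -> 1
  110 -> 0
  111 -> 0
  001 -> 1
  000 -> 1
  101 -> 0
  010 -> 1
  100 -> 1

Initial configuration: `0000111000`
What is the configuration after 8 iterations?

iteration 1: 1111100111
iteration 2: 1000011100
iteration 3: 1111110011
iteration 4: 1000001110
iteration 5: 1111111001
iteration 6: 1000000111
iteration 7: 1111111100
iteration 8: 1000000011

1000000011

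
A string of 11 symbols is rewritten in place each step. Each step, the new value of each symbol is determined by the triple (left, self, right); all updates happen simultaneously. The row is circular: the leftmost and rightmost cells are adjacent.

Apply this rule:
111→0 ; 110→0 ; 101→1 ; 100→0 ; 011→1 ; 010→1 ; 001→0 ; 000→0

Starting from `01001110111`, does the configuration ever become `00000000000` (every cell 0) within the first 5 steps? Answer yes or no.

no

11001001100
10001001000
10001001000  (fixed point — unchanged through step 5)
step 5 is 10001001000, still not uniform 0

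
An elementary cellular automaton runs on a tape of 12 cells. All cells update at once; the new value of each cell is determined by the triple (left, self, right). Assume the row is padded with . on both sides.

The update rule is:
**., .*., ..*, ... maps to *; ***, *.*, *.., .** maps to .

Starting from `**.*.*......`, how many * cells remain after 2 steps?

5

.*.*.*.*****
**.*.*.....*
count of *: 5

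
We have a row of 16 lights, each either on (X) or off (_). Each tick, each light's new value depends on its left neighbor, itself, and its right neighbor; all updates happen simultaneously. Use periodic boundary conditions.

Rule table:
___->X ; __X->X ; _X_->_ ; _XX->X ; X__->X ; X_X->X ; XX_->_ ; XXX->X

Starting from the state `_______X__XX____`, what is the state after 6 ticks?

XX_XXX_XXXXXXXXX

tick 1: XXXXXXX_XXX_XXXX
tick 2: XXXXXX_XXX_XXXXX
tick 3: XXXXX_XXX_XXXXXX
tick 4: XXXX_XXX_XXXXXXX
tick 5: XXX_XXX_XXXXXXXX
tick 6: XX_XXX_XXXXXXXXX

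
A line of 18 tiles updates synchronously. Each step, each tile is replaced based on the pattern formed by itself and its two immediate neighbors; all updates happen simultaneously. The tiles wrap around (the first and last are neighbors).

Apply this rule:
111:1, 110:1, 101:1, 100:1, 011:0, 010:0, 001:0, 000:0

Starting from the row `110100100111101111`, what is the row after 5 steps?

011111101001001111

111010010011110111
111101001001111011
111110100100111101
111111010010011110
011111101001001111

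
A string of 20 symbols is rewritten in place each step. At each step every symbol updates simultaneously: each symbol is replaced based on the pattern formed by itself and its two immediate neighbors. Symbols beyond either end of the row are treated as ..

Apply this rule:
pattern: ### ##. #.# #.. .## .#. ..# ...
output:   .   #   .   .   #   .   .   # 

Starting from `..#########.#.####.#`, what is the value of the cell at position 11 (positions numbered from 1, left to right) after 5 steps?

#

#.#.......#...#..#..
....#####...#......#
###.#...#.#...####..
#.#...#.....#.#..#.#
....#...###.........
position 11 holds #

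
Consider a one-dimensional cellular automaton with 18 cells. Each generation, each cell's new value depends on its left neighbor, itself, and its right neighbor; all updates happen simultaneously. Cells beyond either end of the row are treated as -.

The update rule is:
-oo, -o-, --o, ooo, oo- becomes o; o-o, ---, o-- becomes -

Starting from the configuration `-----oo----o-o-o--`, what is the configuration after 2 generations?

generation 1: ----ooo---oo-o-o--
generation 2: ---oooo--ooo-o-o--

---oooo--ooo-o-o--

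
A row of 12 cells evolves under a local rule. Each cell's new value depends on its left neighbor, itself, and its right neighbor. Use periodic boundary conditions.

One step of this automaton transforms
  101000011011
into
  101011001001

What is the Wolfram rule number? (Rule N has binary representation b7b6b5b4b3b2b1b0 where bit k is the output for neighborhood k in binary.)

197

position 11: 111 → 1  (bit 7 = 1)
position 0: 110 → 1  (bit 6 = 1)
position 1: 101 → 0  (bit 5 = 0)
position 3: 100 → 0  (bit 4 = 0)
position 7: 011 → 0  (bit 3 = 0)
position 2: 010 → 1  (bit 2 = 1)
position 6: 001 → 0  (bit 1 = 0)
position 4: 000 → 1  (bit 0 = 1)
bits b7..b0 = 11000101 = 197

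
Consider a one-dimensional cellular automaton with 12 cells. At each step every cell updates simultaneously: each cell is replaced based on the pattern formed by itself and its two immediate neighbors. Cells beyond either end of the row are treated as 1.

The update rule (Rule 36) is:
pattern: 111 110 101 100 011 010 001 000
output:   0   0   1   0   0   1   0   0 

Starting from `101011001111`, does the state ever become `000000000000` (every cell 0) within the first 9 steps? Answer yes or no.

yes

step 1: 011100000000
step 2: 100000000000
step 3: 000000000000
all cells are 0 at step 3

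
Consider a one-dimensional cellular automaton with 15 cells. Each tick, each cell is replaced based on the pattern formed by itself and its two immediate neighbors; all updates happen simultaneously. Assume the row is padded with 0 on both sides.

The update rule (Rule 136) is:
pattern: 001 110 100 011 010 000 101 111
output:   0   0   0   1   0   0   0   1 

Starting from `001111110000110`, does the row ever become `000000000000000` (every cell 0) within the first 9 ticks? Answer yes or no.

001111100000100
001111000000000
001110000000000
001100000000000
001000000000000
000000000000000
all cells are 0 at tick 6

yes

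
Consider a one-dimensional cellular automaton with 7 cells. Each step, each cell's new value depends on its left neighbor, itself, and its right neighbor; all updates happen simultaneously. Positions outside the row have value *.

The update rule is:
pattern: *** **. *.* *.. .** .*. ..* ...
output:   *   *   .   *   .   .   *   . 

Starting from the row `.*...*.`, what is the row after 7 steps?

..*.*..
**...**
***.*.*
***....
****..*
******.
******.

******.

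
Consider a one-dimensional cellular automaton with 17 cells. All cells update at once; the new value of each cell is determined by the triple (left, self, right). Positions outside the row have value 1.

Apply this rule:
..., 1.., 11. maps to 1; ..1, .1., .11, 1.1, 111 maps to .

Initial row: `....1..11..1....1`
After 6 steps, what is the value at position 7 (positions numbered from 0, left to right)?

111..1..11..111..
..11..1..11...11.
1..11..1..111..1.
11..11..1...11...
.11..11..11..111.
..11..11..11...1.
position 7 holds 1

1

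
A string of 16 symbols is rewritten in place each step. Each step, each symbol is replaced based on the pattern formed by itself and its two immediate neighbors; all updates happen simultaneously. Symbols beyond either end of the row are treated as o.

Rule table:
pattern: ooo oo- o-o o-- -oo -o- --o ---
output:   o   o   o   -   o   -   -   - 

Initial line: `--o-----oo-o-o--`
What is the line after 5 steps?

--------ooo-o---
--------oooo----
--------oooo----  (fixed point — unchanged through step 5)

--------oooo----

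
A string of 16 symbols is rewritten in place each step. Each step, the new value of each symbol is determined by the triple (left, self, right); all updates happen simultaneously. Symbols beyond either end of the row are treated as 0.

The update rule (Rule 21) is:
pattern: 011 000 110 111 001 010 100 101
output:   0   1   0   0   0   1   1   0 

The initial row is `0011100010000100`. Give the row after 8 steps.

1000011011110111
1111000000000000
0000111111111111
1110000000000000
0001111111111111
1100000000000000
0011111111111111
1000000000000000

1000000000000000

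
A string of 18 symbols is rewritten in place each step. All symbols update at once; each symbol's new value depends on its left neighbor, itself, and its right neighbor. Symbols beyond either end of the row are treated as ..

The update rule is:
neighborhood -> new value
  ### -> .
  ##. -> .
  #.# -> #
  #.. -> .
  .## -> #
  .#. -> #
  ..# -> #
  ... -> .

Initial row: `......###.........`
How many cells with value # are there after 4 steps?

2

.....##...........
....##............
...##.............
..##..............
count of #: 2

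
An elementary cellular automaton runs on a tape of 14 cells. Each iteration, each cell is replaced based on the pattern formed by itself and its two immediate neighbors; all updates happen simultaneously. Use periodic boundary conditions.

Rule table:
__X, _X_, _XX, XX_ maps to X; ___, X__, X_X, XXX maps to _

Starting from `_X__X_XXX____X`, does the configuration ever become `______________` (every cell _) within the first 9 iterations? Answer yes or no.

_X_XX_X_X___XX
_X_XX_X_X__XXX
_X_XX_X_X_XX_X
_X_XX_X_X_XX_X  (fixed point — unchanged through iteration 9)
iteration 9 is _X_XX_X_X_XX_X, still not uniform _

no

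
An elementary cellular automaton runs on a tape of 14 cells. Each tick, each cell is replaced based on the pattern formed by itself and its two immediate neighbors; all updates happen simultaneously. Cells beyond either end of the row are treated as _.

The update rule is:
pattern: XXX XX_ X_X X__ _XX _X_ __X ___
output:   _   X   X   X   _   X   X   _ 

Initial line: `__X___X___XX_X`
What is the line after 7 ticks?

_XXX_XXX_X_XXX
X__XX__XXXX__X
XXX_XXX___XXXX
__XX__XX_X___X
_X_XXX_XXXX_XX
XXX__XX___XX_X
__XXX_XX_X_XXX

__XXX_XX_X_XXX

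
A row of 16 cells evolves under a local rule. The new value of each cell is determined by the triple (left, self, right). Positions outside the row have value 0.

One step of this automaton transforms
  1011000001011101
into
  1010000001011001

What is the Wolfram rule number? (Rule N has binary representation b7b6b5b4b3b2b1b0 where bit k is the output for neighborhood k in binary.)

position 12: 111 → 1  (bit 7 = 1)
position 3: 110 → 0  (bit 6 = 0)
position 1: 101 → 0  (bit 5 = 0)
position 4: 100 → 0  (bit 4 = 0)
position 2: 011 → 1  (bit 3 = 1)
position 0: 010 → 1  (bit 2 = 1)
position 8: 001 → 0  (bit 1 = 0)
position 5: 000 → 0  (bit 0 = 0)
bits b7..b0 = 10001100 = 140

140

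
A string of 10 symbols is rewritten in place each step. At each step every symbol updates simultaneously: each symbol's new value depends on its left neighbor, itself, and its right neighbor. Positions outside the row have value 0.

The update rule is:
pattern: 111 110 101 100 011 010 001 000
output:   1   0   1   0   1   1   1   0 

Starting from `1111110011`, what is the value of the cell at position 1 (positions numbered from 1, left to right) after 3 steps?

step 1: 1111100110
step 2: 1111001100
step 3: 1110011000
position 1 holds 1

1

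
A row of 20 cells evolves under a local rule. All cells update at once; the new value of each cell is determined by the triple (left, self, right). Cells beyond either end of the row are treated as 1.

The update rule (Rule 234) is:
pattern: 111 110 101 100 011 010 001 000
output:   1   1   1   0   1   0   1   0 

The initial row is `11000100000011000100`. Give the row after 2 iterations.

11010000001111010011

iteration 1: 11001000000111001001
iteration 2: 11010000001111010011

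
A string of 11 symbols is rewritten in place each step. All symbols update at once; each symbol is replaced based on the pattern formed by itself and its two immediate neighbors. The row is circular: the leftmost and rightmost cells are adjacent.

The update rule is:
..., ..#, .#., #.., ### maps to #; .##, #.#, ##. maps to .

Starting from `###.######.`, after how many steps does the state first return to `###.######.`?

step 1: .#...####..
step 2: #####.##.##
step 3: ####......#
step 4: ###.######.

4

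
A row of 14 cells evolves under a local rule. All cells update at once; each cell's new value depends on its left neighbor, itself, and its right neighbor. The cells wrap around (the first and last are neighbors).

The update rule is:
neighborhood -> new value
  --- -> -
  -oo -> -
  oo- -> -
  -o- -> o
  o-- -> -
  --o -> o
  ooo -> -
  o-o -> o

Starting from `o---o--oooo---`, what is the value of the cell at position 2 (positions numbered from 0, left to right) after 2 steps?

o

o--oo-o------o
--o--oo-----o-
position 2 holds o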